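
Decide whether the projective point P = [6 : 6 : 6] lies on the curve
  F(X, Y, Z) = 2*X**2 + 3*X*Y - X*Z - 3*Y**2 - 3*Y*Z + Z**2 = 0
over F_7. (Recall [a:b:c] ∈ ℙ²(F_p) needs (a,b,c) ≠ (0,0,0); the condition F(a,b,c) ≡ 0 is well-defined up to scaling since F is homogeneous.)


F(6,6,6) ≡ 6 (mod 7); P is NOT on the curve.

Evaluate F(6, 6, 6) term-by-term (mod 7).
  2*X**2 ↦ 2·36·1·1 = 72
  3*X*Y ↦ 3·6·6·1 = 108
  -X*Z ↦ -1·6·1·6 = -36
  -3*Y**2 ↦ -3·1·36·1 = -108
  -3*Y*Z ↦ -3·1·6·6 = -108
  Z**2 ↦ 1·1·1·36 = 36
Sum: F(6, 6, 6) = (72) + (108) + (-36) + (-108) + (-108) + (36) = -36.
Reducing mod 7: -36 ≡ 6 (mod 7).
Since F(a, b, c) ≡ 6 ≠ 0 (mod 7), P does NOT lie on the curve.


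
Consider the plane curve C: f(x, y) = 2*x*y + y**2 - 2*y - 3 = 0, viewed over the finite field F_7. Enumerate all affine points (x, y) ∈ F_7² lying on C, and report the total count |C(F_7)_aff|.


Affine F_7-points: {(0, 3), (0, 6), (2, 1), (2, 4), (3, 5), (6, 2)}; count = 6.

For each of the 49 pairs (x, y) ∈ F_7², evaluate f(x, y) mod 7. Record the zeros.
  x = 0: [0↦4, 1↦3, 2↦4, 3↦0, 4↦5, 5↦5, 6↦0]  zeros at y ∈ {3, 6}
  x = 1: [0↦4, 1↦5, 2↦1, 3↦6, 4↦6, 5↦1, 6↦5]  zeros at y ∈ ∅
  x = 2: [0↦4, 1↦0, 2↦5, 3↦5, 4↦0, 5↦4, 6↦3]  zeros at y ∈ {1, 4}
  x = 3: [0↦4, 1↦2, 2↦2, 3↦4, 4↦1, 5↦0, 6↦1]  zeros at y ∈ {5}
  x = 4: [0↦4, 1↦4, 2↦6, 3↦3, 4↦2, 5↦3, 6↦6]  zeros at y ∈ ∅
  x = 5: [0↦4, 1↦6, 2↦3, 3↦2, 4↦3, 5↦6, 6↦4]  zeros at y ∈ ∅
  x = 6: [0↦4, 1↦1, 2↦0, 3↦1, 4↦4, 5↦2, 6↦2]  zeros at y ∈ {2}
Collecting zeros: affine points = {(0, 3), (0, 6), (2, 1), (2, 4), (3, 5), (6, 2)}.
Total count |C(F_7)_aff| = 6.


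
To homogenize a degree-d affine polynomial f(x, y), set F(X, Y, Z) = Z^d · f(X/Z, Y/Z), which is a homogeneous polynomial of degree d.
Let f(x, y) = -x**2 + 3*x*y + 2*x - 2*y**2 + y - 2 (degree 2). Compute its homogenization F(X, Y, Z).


F(X, Y, Z) = -X**2 + 3*X*Y + 2*X*Z - 2*Y**2 + Y*Z - 2*Z**2

deg(f) = 2.
Substitute x = X/Z, y = Y/Z into f, then multiply by Z^2.
  monomial -1·x^2·y^0 ↦ -1·X^2·Y^0·Z^0.
  monomial 3·x^1·y^1 ↦ 3·X^1·Y^1·Z^0.
  monomial 2·x^1·y^0 ↦ 2·X^1·Y^0·Z^1.
  monomial -2·x^0·y^2 ↦ -2·X^0·Y^2·Z^0.
  monomial 1·x^0·y^1 ↦ 1·X^0·Y^1·Z^1.
  monomial -2·x^0·y^0 ↦ -2·X^0·Y^0·Z^2.
Collecting: F(X, Y, Z) = -X**2 + 3*X*Y + 2*X*Z - 2*Y**2 + Y*Z - 2*Z**2.


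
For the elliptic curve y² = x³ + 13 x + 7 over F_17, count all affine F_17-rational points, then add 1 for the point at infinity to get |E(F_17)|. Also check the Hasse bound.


Affine points = {(1, 2), (1, 15), (4, 2), (4, 15), (7, 4), (7, 13), (10, 7), (10, 10), (11, 6), (11, 11), (12, 2), (12, 15), (14, 3), (14, 14)}; affine count = 14; |E(F_17)| = 15.

Discriminant check: Δ ∝ 4a³ + 27b² = 4·13³ + 27·7² = 4·2197 + 27·49 ≡ 13 (mod 17). Nonzero ⇒ E is nonsingular.
For each x ∈ F_17, compute rhs = x³ + 13·x + 7 mod 17, then count y ∈ F_17 with y² ≡ rhs.
  x = 0: rhs = 7, matching y values: none (0 points).
  x = 1: rhs = 4, matching y values: 2, 15 (2 points).
  x = 2: rhs = 7, matching y values: none (0 points).
  x = 3: rhs = 5, matching y values: none (0 points).
  x = 4: rhs = 4, matching y values: 2, 15 (2 points).
  x = 5: rhs = 10, matching y values: none (0 points).
  x = 6: rhs = 12, matching y values: none (0 points).
  x = 7: rhs = 16, matching y values: 4, 13 (2 points).
  x = 8: rhs = 11, matching y values: none (0 points).
  x = 9: rhs = 3, matching y values: none (0 points).
  x = 10: rhs = 15, matching y values: 7, 10 (2 points).
  x = 11: rhs = 2, matching y values: 6, 11 (2 points).
  x = 12: rhs = 4, matching y values: 2, 15 (2 points).
  x = 13: rhs = 10, matching y values: none (0 points).
  x = 14: rhs = 9, matching y values: 3, 14 (2 points).
  x = 15: rhs = 7, matching y values: none (0 points).
  x = 16: rhs = 10, matching y values: none (0 points).
Total affine count: 14.
Full point count |E(F_17)| = 14 + 1 = 15.
Hasse bound: |15 − (17+1)| = |-3| = 3 ≤ 2√17 ≈ 8.2462 ✓.


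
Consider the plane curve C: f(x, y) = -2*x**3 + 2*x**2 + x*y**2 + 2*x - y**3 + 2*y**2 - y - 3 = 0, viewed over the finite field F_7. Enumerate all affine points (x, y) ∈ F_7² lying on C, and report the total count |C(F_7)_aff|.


Affine F_7-points: {(1, 1), (1, 4), (1, 5), (2, 0), (3, 4), (4, 0), (4, 2), (4, 4), (5, 2), (6, 2)}; count = 10.

For each of the 49 pairs (x, y) ∈ F_7², evaluate f(x, y) mod 7. Record the zeros.
  x = 0: [0↦4, 1↦4, 2↦2, 3↦6, 4↦3, 5↦1, 6↦1]  zeros at y ∈ ∅
  x = 1: [0↦6, 1↦0, 2↦1, 3↦3, 4↦0, 5↦0, 6↦4]  zeros at y ∈ {1, 4, 5}
  x = 2: [0↦0, 1↦2, 2↦6, 3↦6, 4↦3, 5↦5, 6↦6]  zeros at y ∈ {0}
  x = 3: [0↦2, 1↦5, 2↦5, 3↦3, 4↦0, 5↦4, 6↦2]  zeros at y ∈ {4}
  x = 4: [0↦0, 1↦4, 2↦0, 3↦3, 4↦0, 5↦6, 6↦1]  zeros at y ∈ {0, 2, 4}
  x = 5: [0↦3, 1↦1, 2↦0, 3↦1, 4↦5, 5↦6, 6↦5]  zeros at y ∈ {2}
  x = 6: [0↦6, 1↦5, 2↦0, 3↦6, 4↦3, 5↦6, 6↦2]  zeros at y ∈ {2}
Collecting zeros: affine points = {(1, 1), (1, 4), (1, 5), (2, 0), (3, 4), (4, 0), (4, 2), (4, 4), (5, 2), (6, 2)}.
Total count |C(F_7)_aff| = 10.


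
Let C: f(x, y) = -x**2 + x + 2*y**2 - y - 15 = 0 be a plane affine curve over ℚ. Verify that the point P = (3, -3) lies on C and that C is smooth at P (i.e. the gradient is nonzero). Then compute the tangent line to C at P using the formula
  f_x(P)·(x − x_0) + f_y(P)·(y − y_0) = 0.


Tangent line at P: -5*x - 13*y - 24 = 0.

Step 1: f(3, -3) = 0, so P lies on C.
Step 2: partial derivatives
  f_x(x, y) = 1 - 2*x, f_y(x, y) = 4*y - 1.
  f_x(P) = -5, f_y(P) = -13 (gradient nonzero, so P is smooth).
Step 3: tangent line at P: -5·(x − 3) + -13·(y − -3) = 0.
Expanding: -5*x - 13*y - 24 = 0.


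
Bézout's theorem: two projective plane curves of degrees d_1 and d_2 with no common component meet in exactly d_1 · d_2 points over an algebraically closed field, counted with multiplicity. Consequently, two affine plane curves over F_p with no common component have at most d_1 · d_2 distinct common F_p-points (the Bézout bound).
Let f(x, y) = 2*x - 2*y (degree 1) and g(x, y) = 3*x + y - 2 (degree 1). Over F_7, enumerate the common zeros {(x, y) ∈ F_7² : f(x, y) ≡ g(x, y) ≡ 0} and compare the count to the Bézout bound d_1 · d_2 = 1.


Common zeros: {(4, 4)}; count = 1; Bézout bound = 1.

deg(f) = 1, deg(g) = 1, so Bézout bound = 1.
Scan x ∈ F_7. For each x, list the y ∈ F_7 with f(x, y) ≡ 0 and those with g(x, y) ≡ 0 (mod 7); the common zeros in that column are the intersection.
  x = 0: f ≡ 0 at y ∈ {0}; g ≡ 0 at y ∈ {2}; common: ∅.
  x = 1: f ≡ 0 at y ∈ {1}; g ≡ 0 at y ∈ {6}; common: ∅.
  x = 2: f ≡ 0 at y ∈ {2}; g ≡ 0 at y ∈ {3}; common: ∅.
  x = 3: f ≡ 0 at y ∈ {3}; g ≡ 0 at y ∈ {0}; common: ∅.
  x = 4: f ≡ 0 at y ∈ {4}; g ≡ 0 at y ∈ {4}; common: {4}.
  x = 5: f ≡ 0 at y ∈ {5}; g ≡ 0 at y ∈ {1}; common: ∅.
  x = 6: f ≡ 0 at y ∈ {6}; g ≡ 0 at y ∈ {5}; common: ∅.
Collecting: common zeros = {(4, 4)}, so the count is 1.
Comparison with the Bézout bound: 1 ≤ 1 = deg(f)·deg(g), as expected for curves with no common component (the bound is attained).


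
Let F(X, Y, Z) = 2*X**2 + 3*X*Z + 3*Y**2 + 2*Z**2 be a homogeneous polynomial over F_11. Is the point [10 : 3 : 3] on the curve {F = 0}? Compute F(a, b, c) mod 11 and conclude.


F(10,3,3) ≡ 5 (mod 11); P is NOT on the curve.

Evaluate F(10, 3, 3) term-by-term (mod 11).
  2*X**2 ↦ 2·100·1·1 = 200
  3*X*Z ↦ 3·10·1·3 = 90
  3*Y**2 ↦ 3·1·9·1 = 27
  2*Z**2 ↦ 2·1·1·9 = 18
Sum: F(10, 3, 3) = (200) + (90) + (27) + (18) = 335.
Reducing mod 11: 335 ≡ 5 (mod 11).
Since F(a, b, c) ≡ 5 ≠ 0 (mod 11), P does NOT lie on the curve.


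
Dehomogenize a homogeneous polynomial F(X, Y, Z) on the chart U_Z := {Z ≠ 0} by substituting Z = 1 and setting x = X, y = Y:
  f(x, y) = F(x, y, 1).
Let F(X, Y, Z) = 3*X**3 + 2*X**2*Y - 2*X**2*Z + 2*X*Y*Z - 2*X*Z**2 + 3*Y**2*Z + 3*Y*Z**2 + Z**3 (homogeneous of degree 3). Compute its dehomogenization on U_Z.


f(x, y) = 3*x**3 + 2*x**2*y - 2*x**2 + 2*x*y - 2*x + 3*y**2 + 3*y + 1

On U_Z we set Z = 1. Each monomial c·X^i·Y^j·Z^k in F becomes c·x^i·y^j·1^k = c·x^i·y^j.
Substituting Z = 1: F(X, Y, 1) = 3*x**3 + 2*x**2*y - 2*x**2 + 2*x*y - 2*x + 3*y**2 + 3*y + 1.
Note: deg(f) ≤ deg(F) = 3; strict inequality happens when F is divisible by Z (lost terms).


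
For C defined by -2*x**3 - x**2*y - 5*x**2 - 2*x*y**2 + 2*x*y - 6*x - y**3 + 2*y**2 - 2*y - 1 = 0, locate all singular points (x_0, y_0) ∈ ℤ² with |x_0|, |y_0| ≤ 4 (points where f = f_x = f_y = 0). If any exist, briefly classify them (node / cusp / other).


Singular points: {(-1, 1)}; classification: cusp.

Compute partial derivatives:
  f_x = -6*x**2 - 2*x*y - 10*x - 2*y**2 + 2*y - 6.
  f_y = -x**2 - 4*x*y + 2*x - 3*y**2 + 4*y - 2.
Scan x_0 ∈ {−4, ..., 4}. For each x_0, f_y(x_0, y) is a polynomial in y; find its integer roots y ∈ {−4, ..., 4}, then test f_x and f at those candidates.
  x = -4: f_y(-4, y) = -3*y**2 + 20*y - 26; no integer root y with |y| ≤ 4.
  x = -3: f_y(-3, y) = -3*y**2 + 16*y - 17; no integer root y with |y| ≤ 4.
  x = -2: f_y(-2, y) = -3*y**2 + 12*y - 10; no integer root y with |y| ≤ 4.
  x = -1: f_y(-1, y) = -3*y**2 + 8*y - 5; vanishes at y ∈ {1}. (-1, 1): f_x = 0, f = 0 — SINGULAR.
  x = 0: f_y(0, y) = -3*y**2 + 4*y - 2; no integer root y with |y| ≤ 4.
  x = 1: f_y(1, y) = -3*y**2 - 1; no integer root y with |y| ≤ 4.
  x = 2: f_y(2, y) = -3*y**2 - 4*y - 2; no integer root y with |y| ≤ 4.
  x = 3: f_y(3, y) = -3*y**2 - 8*y - 5; vanishes at y ∈ {-1}. (3, -1): f_x = -88 ≠ 0.
  x = 4: f_y(4, y) = -3*y**2 - 12*y - 10; no integer root y with |y| ≤ 4.
Only singular point on the grid: (-1, 1).
Classify: substitute x = -1 + u, y = 1 + v and expand: f = -2*u**3 - u**2*v - 2*u*v**2 - v**3 + v**2.
No constant or linear terms (consistent with a singular point). Quadratic part: v**2. Cubic part: -2*u**3 - u**2*v - 2*u*v**2 - v**3.
The quadratic part v**2 is a perfect square, so there is a single (double) tangent line v = 0, i.e. y = 1. Restricting the cubic part to that line (v = 0) leaves -2*u**3 ≠ 0, so f is not divisible by v and the branch is v² ≈ 2*u**3 to lowest order — this is a cusp.
Classification: cusp.


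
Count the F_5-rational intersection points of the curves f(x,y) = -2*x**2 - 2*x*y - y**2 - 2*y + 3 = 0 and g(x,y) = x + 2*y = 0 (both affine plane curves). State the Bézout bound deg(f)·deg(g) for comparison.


Common zeros: {(2, 4)}; count = 1; Bézout bound = 2.

deg(f) = 2, deg(g) = 1, so Bézout bound = 2.
Scan x ∈ F_5. For each x, list the y ∈ F_5 with f(x, y) ≡ 0 and those with g(x, y) ≡ 0 (mod 5); the common zeros in that column are the intersection.
  x = 0: f ≡ 0 at y ∈ {1, 2}; g ≡ 0 at y ∈ {0}; common: ∅.
  x = 1: f ≡ 0 at y ∈ {3}; g ≡ 0 at y ∈ {2}; common: ∅.
  x = 2: f ≡ 0 at y ∈ {0, 4}; g ≡ 0 at y ∈ {4}; common: {4}.
  x = 3: f ≡ 0 at y ∈ {0, 2}; g ≡ 0 at y ∈ {1}; common: ∅.
  x = 4: f ≡ 0 at y ∈ {1, 4}; g ≡ 0 at y ∈ {3}; common: ∅.
Collecting: common zeros = {(2, 4)}, so the count is 1.
Comparison with the Bézout bound: 1 ≤ 2 = deg(f)·deg(g), as expected for curves with no common component (the affine F_5-count falls short of the bound because intersections may lie at infinity, over extension fields, or carry multiplicity).


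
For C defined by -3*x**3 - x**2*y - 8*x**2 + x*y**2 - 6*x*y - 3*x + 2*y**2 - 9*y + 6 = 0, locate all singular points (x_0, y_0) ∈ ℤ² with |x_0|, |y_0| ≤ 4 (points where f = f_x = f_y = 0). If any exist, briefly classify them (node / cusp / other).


Singular points: {(-1, 2)}; classification: node.

Compute partial derivatives:
  f_x = -9*x**2 - 2*x*y - 16*x + y**2 - 6*y - 3.
  f_y = -x**2 + 2*x*y - 6*x + 4*y - 9.
Scan x_0 ∈ {−4, ..., 4}. For each x_0, f_y(x_0, y) is a polynomial in y; find its integer roots y ∈ {−4, ..., 4}, then test f_x and f at those candidates.
  x = -4: f_y(-4, y) = -4*y - 1; no integer root y with |y| ≤ 4.
  x = -3: f_y(-3, y) = -2*y; vanishes at y ∈ {0}. (-3, 0): f_x = -36 ≠ 0.
  x = -2: f_y(-2, y) = -1; no integer root y with |y| ≤ 4.
  x = -1: f_y(-1, y) = 2*y - 4; vanishes at y ∈ {2}. (-1, 2): f_x = 0, f = 0 — SINGULAR.
  x = 0: f_y(0, y) = 4*y - 9; no integer root y with |y| ≤ 4.
  x = 1: f_y(1, y) = 6*y - 16; no integer root y with |y| ≤ 4.
  x = 2: f_y(2, y) = 8*y - 25; no integer root y with |y| ≤ 4.
  x = 3: f_y(3, y) = 10*y - 36; no integer root y with |y| ≤ 4.
  x = 4: f_y(4, y) = 12*y - 49; no integer root y with |y| ≤ 4.
Only singular point on the grid: (-1, 2).
Classify: substitute x = -1 + u, y = 2 + v and expand: f = -3*u**3 - u**2*v - u**2 + u*v**2 + v**2.
No constant or linear terms (consistent with a singular point). Quadratic part: -u**2 + v**2. Cubic part: -3*u**3 - u**2*v + u*v**2.
The quadratic part v**2 - u**2 = (v − u)(v + u) splits into two distinct linear factors, so there are two distinct tangent lines y − 2 = ±(x − -1) — this is a node (ordinary double point).
Classification: node.


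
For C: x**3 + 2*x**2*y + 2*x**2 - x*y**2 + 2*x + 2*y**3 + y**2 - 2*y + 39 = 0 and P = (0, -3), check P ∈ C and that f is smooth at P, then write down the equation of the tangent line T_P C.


Tangent line at P: -7*x + 46*y + 138 = 0.

Step 1: f(0, -3) = 0, so P lies on C.
Step 2: partial derivatives
  f_x(x, y) = 3*x**2 + 4*x*y + 4*x - y**2 + 2, f_y(x, y) = 2*x**2 - 2*x*y + 6*y**2 + 2*y - 2.
  f_x(P) = -7, f_y(P) = 46 (gradient nonzero, so P is smooth).
Step 3: tangent line at P: -7·(x − 0) + 46·(y − -3) = 0.
Expanding: -7*x + 46*y + 138 = 0.


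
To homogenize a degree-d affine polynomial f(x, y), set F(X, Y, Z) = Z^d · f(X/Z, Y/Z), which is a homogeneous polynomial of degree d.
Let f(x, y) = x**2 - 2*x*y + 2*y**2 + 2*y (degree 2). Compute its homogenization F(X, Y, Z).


F(X, Y, Z) = X**2 - 2*X*Y + 2*Y**2 + 2*Y*Z

deg(f) = 2.
Substitute x = X/Z, y = Y/Z into f, then multiply by Z^2.
  monomial 1·x^2·y^0 ↦ 1·X^2·Y^0·Z^0.
  monomial -2·x^1·y^1 ↦ -2·X^1·Y^1·Z^0.
  monomial 2·x^0·y^2 ↦ 2·X^0·Y^2·Z^0.
  monomial 2·x^0·y^1 ↦ 2·X^0·Y^1·Z^1.
Collecting: F(X, Y, Z) = X**2 - 2*X*Y + 2*Y**2 + 2*Y*Z.


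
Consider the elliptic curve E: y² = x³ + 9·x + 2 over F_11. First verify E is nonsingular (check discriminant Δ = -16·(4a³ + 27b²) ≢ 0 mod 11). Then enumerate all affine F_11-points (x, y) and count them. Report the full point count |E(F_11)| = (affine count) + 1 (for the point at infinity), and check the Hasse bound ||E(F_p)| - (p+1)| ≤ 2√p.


Affine points = {(1, 1), (1, 10), (3, 1), (3, 10), (4, 5), (4, 6), (7, 1), (7, 10), (8, 5), (8, 6), (9, 3), (9, 8), (10, 5), (10, 6)}; affine count = 14; |E(F_11)| = 15.

Discriminant check: Δ ∝ 4a³ + 27b² = 4·9³ + 27·2² = 4·729 + 27·4 ≡ 10 (mod 11). Nonzero ⇒ E is nonsingular.
For each x ∈ F_11, compute rhs = x³ + 9·x + 2 mod 11, then count y ∈ F_11 with y² ≡ rhs.
  x = 0: rhs = 2, matching y values: none (0 points).
  x = 1: rhs = 1, matching y values: 1, 10 (2 points).
  x = 2: rhs = 6, matching y values: none (0 points).
  x = 3: rhs = 1, matching y values: 1, 10 (2 points).
  x = 4: rhs = 3, matching y values: 5, 6 (2 points).
  x = 5: rhs = 7, matching y values: none (0 points).
  x = 6: rhs = 8, matching y values: none (0 points).
  x = 7: rhs = 1, matching y values: 1, 10 (2 points).
  x = 8: rhs = 3, matching y values: 5, 6 (2 points).
  x = 9: rhs = 9, matching y values: 3, 8 (2 points).
  x = 10: rhs = 3, matching y values: 5, 6 (2 points).
Total affine count: 14.
Full point count |E(F_11)| = 14 + 1 = 15.
Hasse bound: |15 − (11+1)| = |3| = 3 ≤ 2√11 ≈ 6.6332 ✓.


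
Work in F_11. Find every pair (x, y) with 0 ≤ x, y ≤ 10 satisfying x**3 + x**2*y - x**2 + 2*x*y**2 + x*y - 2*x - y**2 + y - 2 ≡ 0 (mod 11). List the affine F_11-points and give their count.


Affine F_11-points: {(0, 5), (0, 7), (1, 1), (1, 7), (4, 1), (4, 7), (5, 0), (5, 10), (6, 1), (8, 6)}; count = 10.

For each of the 121 pairs (x, y) ∈ F_11², evaluate f(x, y) mod 11. Record the zeros.
  x = 0: [0↦9, 1↦9, 2↦7, 3↦3, 4↦8, 5↦0, 6↦1, 7↦0, 8↦8, 9↦3, 10↦7]  zeros at y ∈ {5, 7}
  x = 1: [0↦7, 1↦0, 2↦6, 3↦3, 4↦2, 5↦3, 6↦6, 7↦0, 8↦7, 9↦5, 10↦5]  zeros at y ∈ {1, 7}
  x = 2: [0↦9, 1↦8, 2↦2, 3↦2, 4↦8, 5↦9, 6↦5, 7↦7, 8↦4, 9↦7, 10↦5]  zeros at y ∈ ∅
  x = 3: [0↦10, 1↦6, 2↦1, 3↦6, 4↦10, 5↦2, 6↦4, 7↦5, 8↦5, 9↦4, 10↦2]  zeros at y ∈ ∅
  x = 4: [0↦5, 1↦0, 2↦9, 3↦10, 4↦3, 5↦10, 6↦9, 7↦0, 8↦5, 9↦2, 10↦2]  zeros at y ∈ {1, 7}
  x = 5: [0↦0, 1↦7, 2↦10, 3↦9, 4↦4, 5↦6, 6↦4, 7↦9, 8↦10, 9↦7, 10↦0]  zeros at y ∈ {0, 10}
  x = 6: [0↦1, 1↦0, 2↦10, 3↦9, 4↦8, 5↦7, 6↦6, 7↦5, 8↦4, 9↦3, 10↦2]  zeros at y ∈ {1}
  x = 7: [0↦3, 1↦7, 2↦4, 3↦5, 4↦10, 5↦8, 6↦10, 7↦5, 8↦4, 9↦7, 10↦3]  zeros at y ∈ ∅
  x = 8: [0↦1, 1↦1, 2↦9, 3↦3, 4↦5, 5↦4, 6↦0, 7↦4, 8↦5, 9↦3, 10↦9]  zeros at y ∈ {6}
  x = 9: [0↦1, 1↦10, 2↦9, 3↦9, 4↦10, 5↦1, 6↦4, 7↦8, 8↦2, 9↦8, 10↦4]  zeros at y ∈ ∅
  x = 10: [0↦9, 1↦7, 2↦10, 3↦7, 4↦9, 5↦5, 6↦6, 7↦1, 8↦1, 9↦6, 10↦5]  zeros at y ∈ ∅
Collecting zeros: affine points = {(0, 5), (0, 7), (1, 1), (1, 7), (4, 1), (4, 7), (5, 0), (5, 10), (6, 1), (8, 6)}.
Total count |C(F_11)_aff| = 10.


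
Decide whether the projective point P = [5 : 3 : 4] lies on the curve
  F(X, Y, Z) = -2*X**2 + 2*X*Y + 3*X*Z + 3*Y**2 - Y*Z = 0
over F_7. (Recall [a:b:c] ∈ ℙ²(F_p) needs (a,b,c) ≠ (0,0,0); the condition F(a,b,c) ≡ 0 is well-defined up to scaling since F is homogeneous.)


F(5,3,4) ≡ 6 (mod 7); P is NOT on the curve.

Evaluate F(5, 3, 4) term-by-term (mod 7).
  -2*X**2 ↦ -2·25·1·1 = -50
  2*X*Y ↦ 2·5·3·1 = 30
  3*X*Z ↦ 3·5·1·4 = 60
  3*Y**2 ↦ 3·1·9·1 = 27
  -Y*Z ↦ -1·1·3·4 = -12
Sum: F(5, 3, 4) = (-50) + (30) + (60) + (27) + (-12) = 55.
Reducing mod 7: 55 ≡ 6 (mod 7).
Since F(a, b, c) ≡ 6 ≠ 0 (mod 7), P does NOT lie on the curve.


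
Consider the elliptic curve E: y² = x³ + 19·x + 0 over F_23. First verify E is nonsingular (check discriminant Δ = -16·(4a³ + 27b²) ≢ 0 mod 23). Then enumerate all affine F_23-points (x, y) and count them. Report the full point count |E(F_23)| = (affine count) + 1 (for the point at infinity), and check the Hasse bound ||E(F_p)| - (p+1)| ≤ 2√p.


Affine points = {(0, 0), (2, 0), (4, 5), (4, 18), (5, 6), (5, 17), (6, 10), (6, 13), (7, 4), (7, 19), (9, 7), (9, 16), (12, 1), (12, 22), (13, 11), (13, 12), (15, 7), (15, 16), (20, 10), (20, 13), (21, 0), (22, 7), (22, 16)}; affine count = 23; |E(F_23)| = 24.

Discriminant check: Δ ∝ 4a³ + 27b² = 4·19³ + 27·0² = 4·6859 + 27·0 ≡ 20 (mod 23). Nonzero ⇒ E is nonsingular.
For each x ∈ F_23, compute rhs = x³ + 19·x + 0 mod 23, then count y ∈ F_23 with y² ≡ rhs.
  x = 0: rhs = 0, matching y values: 0 (1 points).
  x = 1: rhs = 20, matching y values: none (0 points).
  x = 2: rhs = 0, matching y values: 0 (1 points).
  x = 3: rhs = 15, matching y values: none (0 points).
  x = 4: rhs = 2, matching y values: 5, 18 (2 points).
  x = 5: rhs = 13, matching y values: 6, 17 (2 points).
  x = 6: rhs = 8, matching y values: 10, 13 (2 points).
  x = 7: rhs = 16, matching y values: 4, 19 (2 points).
  x = 8: rhs = 20, matching y values: none (0 points).
  x = 9: rhs = 3, matching y values: 7, 16 (2 points).
  x = 10: rhs = 17, matching y values: none (0 points).
  x = 11: rhs = 22, matching y values: none (0 points).
  x = 12: rhs = 1, matching y values: 1, 22 (2 points).
  x = 13: rhs = 6, matching y values: 11, 12 (2 points).
  x = 14: rhs = 20, matching y values: none (0 points).
  x = 15: rhs = 3, matching y values: 7, 16 (2 points).
  x = 16: rhs = 7, matching y values: none (0 points).
  x = 17: rhs = 15, matching y values: none (0 points).
  x = 18: rhs = 10, matching y values: none (0 points).
  x = 19: rhs = 21, matching y values: none (0 points).
  x = 20: rhs = 8, matching y values: 10, 13 (2 points).
  x = 21: rhs = 0, matching y values: 0 (1 points).
  x = 22: rhs = 3, matching y values: 7, 16 (2 points).
Total affine count: 23.
Full point count |E(F_23)| = 23 + 1 = 24.
Hasse bound: |24 − (23+1)| = |0| = 0 ≤ 2√23 ≈ 9.5917 ✓.


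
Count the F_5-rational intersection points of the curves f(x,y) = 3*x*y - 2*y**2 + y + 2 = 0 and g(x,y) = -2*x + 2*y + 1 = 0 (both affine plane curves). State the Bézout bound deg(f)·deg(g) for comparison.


Common zeros: ∅; count = 0; Bézout bound = 2.

deg(f) = 2, deg(g) = 1, so Bézout bound = 2.
Scan x ∈ F_5. For each x, list the y ∈ F_5 with f(x, y) ≡ 0 and those with g(x, y) ≡ 0 (mod 5); the common zeros in that column are the intersection.
  x = 0: f ≡ 0 at y ∈ ∅; g ≡ 0 at y ∈ {2}; common: ∅.
  x = 1: f ≡ 0 at y ∈ ∅; g ≡ 0 at y ∈ {3}; common: ∅.
  x = 2: f ≡ 0 at y ∈ {3}; g ≡ 0 at y ∈ {4}; common: ∅.
  x = 3: f ≡ 0 at y ∈ {1, 4}; g ≡ 0 at y ∈ {0}; common: ∅.
  x = 4: f ≡ 0 at y ∈ {2}; g ≡ 0 at y ∈ {1}; common: ∅.
Collecting: common zeros = ∅, so the count is 0.
Comparison with the Bézout bound: 0 ≤ 2 = deg(f)·deg(g), as expected for curves with no common component (the affine F_5-count falls short of the bound because intersections may lie at infinity, over extension fields, or carry multiplicity).


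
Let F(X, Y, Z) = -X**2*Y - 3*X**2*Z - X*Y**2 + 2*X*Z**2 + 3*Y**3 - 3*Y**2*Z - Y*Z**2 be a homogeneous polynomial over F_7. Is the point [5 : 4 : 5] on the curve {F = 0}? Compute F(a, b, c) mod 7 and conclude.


F(5,4,5) ≡ 2 (mod 7); P is NOT on the curve.

Evaluate F(5, 4, 5) term-by-term (mod 7).
  -X**2*Y ↦ -1·25·4·1 = -100
  -3*X**2*Z ↦ -3·25·1·5 = -375
  -X*Y**2 ↦ -1·5·16·1 = -80
  2*X*Z**2 ↦ 2·5·1·25 = 250
  3*Y**3 ↦ 3·1·64·1 = 192
  -3*Y**2*Z ↦ -3·1·16·5 = -240
  -Y*Z**2 ↦ -1·1·4·25 = -100
Sum: F(5, 4, 5) = (-100) + (-375) + (-80) + (250) + (192) + (-240) + (-100) = -453.
Reducing mod 7: -453 ≡ 2 (mod 7).
Since F(a, b, c) ≡ 2 ≠ 0 (mod 7), P does NOT lie on the curve.


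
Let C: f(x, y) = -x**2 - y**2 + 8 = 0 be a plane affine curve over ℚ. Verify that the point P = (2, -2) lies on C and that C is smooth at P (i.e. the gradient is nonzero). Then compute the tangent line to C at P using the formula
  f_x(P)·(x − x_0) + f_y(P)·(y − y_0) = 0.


Tangent line at P: -4*x + 4*y + 16 = 0.

Step 1: f(2, -2) = 0, so P lies on C.
Step 2: partial derivatives
  f_x(x, y) = -2*x, f_y(x, y) = -2*y.
  f_x(P) = -4, f_y(P) = 4 (gradient nonzero, so P is smooth).
Step 3: tangent line at P: -4·(x − 2) + 4·(y − -2) = 0.
Expanding: -4*x + 4*y + 16 = 0.


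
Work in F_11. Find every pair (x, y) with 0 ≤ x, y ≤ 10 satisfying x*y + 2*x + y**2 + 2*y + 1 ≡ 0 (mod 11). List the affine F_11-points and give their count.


Affine F_11-points: {(0, 10), (4, 8), (5, 0), (5, 4), (6, 1), (6, 2), (9, 5), (9, 6), (10, 3), (10, 7)}; count = 10.

For each of the 121 pairs (x, y) ∈ F_11², evaluate f(x, y) mod 11. Record the zeros.
  x = 0: [0↦1, 1↦4, 2↦9, 3↦5, 4↦3, 5↦3, 6↦5, 7↦9, 8↦4, 9↦1, 10↦0]  zeros at y ∈ {10}
  x = 1: [0↦3, 1↦7, 2↦2, 3↦10, 4↦9, 5↦10, 6↦2, 7↦7, 8↦3, 9↦1, 10↦1]  zeros at y ∈ ∅
  x = 2: [0↦5, 1↦10, 2↦6, 3↦4, 4↦4, 5↦6, 6↦10, 7↦5, 8↦2, 9↦1, 10↦2]  zeros at y ∈ ∅
  x = 3: [0↦7, 1↦2, 2↦10, 3↦9, 4↦10, 5↦2, 6↦7, 7↦3, 8↦1, 9↦1, 10↦3]  zeros at y ∈ ∅
  x = 4: [0↦9, 1↦5, 2↦3, 3↦3, 4↦5, 5↦9, 6↦4, 7↦1, 8↦0, 9↦1, 10↦4]  zeros at y ∈ {8}
  x = 5: [0↦0, 1↦8, 2↦7, 3↦8, 4↦0, 5↦5, 6↦1, 7↦10, 8↦10, 9↦1, 10↦5]  zeros at y ∈ {0, 4}
  x = 6: [0↦2, 1↦0, 2↦0, 3↦2, 4↦6, 5↦1, 6↦9, 7↦8, 8↦9, 9↦1, 10↦6]  zeros at y ∈ {1, 2}
  x = 7: [0↦4, 1↦3, 2↦4, 3↦7, 4↦1, 5↦8, 6↦6, 7↦6, 8↦8, 9↦1, 10↦7]  zeros at y ∈ ∅
  x = 8: [0↦6, 1↦6, 2↦8, 3↦1, 4↦7, 5↦4, 6↦3, 7↦4, 8↦7, 9↦1, 10↦8]  zeros at y ∈ ∅
  x = 9: [0↦8, 1↦9, 2↦1, 3↦6, 4↦2, 5↦0, 6↦0, 7↦2, 8↦6, 9↦1, 10↦9]  zeros at y ∈ {5, 6}
  x = 10: [0↦10, 1↦1, 2↦5, 3↦0, 4↦8, 5↦7, 6↦8, 7↦0, 8↦5, 9↦1, 10↦10]  zeros at y ∈ {3, 7}
Collecting zeros: affine points = {(0, 10), (4, 8), (5, 0), (5, 4), (6, 1), (6, 2), (9, 5), (9, 6), (10, 3), (10, 7)}.
Total count |C(F_11)_aff| = 10.


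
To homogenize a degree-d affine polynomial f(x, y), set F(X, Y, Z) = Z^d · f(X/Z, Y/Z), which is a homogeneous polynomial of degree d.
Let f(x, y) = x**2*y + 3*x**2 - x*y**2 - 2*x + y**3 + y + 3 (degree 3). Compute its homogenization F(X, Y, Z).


F(X, Y, Z) = X**2*Y + 3*X**2*Z - X*Y**2 - 2*X*Z**2 + Y**3 + Y*Z**2 + 3*Z**3

deg(f) = 3.
Substitute x = X/Z, y = Y/Z into f, then multiply by Z^3.
  monomial 1·x^2·y^1 ↦ 1·X^2·Y^1·Z^0.
  monomial 3·x^2·y^0 ↦ 3·X^2·Y^0·Z^1.
  monomial -1·x^1·y^2 ↦ -1·X^1·Y^2·Z^0.
  monomial -2·x^1·y^0 ↦ -2·X^1·Y^0·Z^2.
  monomial 1·x^0·y^3 ↦ 1·X^0·Y^3·Z^0.
  monomial 1·x^0·y^1 ↦ 1·X^0·Y^1·Z^2.
  monomial 3·x^0·y^0 ↦ 3·X^0·Y^0·Z^3.
Collecting: F(X, Y, Z) = X**2*Y + 3*X**2*Z - X*Y**2 - 2*X*Z**2 + Y**3 + Y*Z**2 + 3*Z**3.


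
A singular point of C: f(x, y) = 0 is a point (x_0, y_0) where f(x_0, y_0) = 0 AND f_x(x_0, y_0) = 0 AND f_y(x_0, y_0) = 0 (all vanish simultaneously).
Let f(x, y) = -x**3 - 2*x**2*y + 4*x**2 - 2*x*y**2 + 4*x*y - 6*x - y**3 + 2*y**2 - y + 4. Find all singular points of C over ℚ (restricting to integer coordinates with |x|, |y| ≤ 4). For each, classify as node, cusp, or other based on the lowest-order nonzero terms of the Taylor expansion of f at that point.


Singular points: {(2, -1)}; classification: cusp.

Compute partial derivatives:
  f_x = -3*x**2 - 4*x*y + 8*x - 2*y**2 + 4*y - 6.
  f_y = -2*x**2 - 4*x*y + 4*x - 3*y**2 + 4*y - 1.
Scan x_0 ∈ {−4, ..., 4}. For each x_0, f_y(x_0, y) is a polynomial in y; find its integer roots y ∈ {−4, ..., 4}, then test f_x and f at those candidates.
  x = -4: f_y(-4, y) = -3*y**2 + 20*y - 49; no integer root y with |y| ≤ 4.
  x = -3: f_y(-3, y) = -3*y**2 + 16*y - 31; no integer root y with |y| ≤ 4.
  x = -2: f_y(-2, y) = -3*y**2 + 12*y - 17; no integer root y with |y| ≤ 4.
  x = -1: f_y(-1, y) = -3*y**2 + 8*y - 7; no integer root y with |y| ≤ 4.
  x = 0: f_y(0, y) = -3*y**2 + 4*y - 1; vanishes at y ∈ {1}. (0, 1): f_x = -4 ≠ 0.
  x = 1: f_y(1, y) = 1 - 3*y**2; no integer root y with |y| ≤ 4.
  x = 2: f_y(2, y) = -3*y**2 - 4*y - 1; vanishes at y ∈ {-1}. (2, -1): f_x = 0, f = 0 — SINGULAR.
  x = 3: f_y(3, y) = -3*y**2 - 8*y - 7; no integer root y with |y| ≤ 4.
  x = 4: f_y(4, y) = -3*y**2 - 12*y - 17; no integer root y with |y| ≤ 4.
Only singular point on the grid: (2, -1).
Classify: substitute x = 2 + u, y = -1 + v and expand: f = -u**3 - 2*u**2*v - 2*u*v**2 - v**3 + v**2.
No constant or linear terms (consistent with a singular point). Quadratic part: v**2. Cubic part: -u**3 - 2*u**2*v - 2*u*v**2 - v**3.
The quadratic part v**2 is a perfect square, so there is a single (double) tangent line v = 0, i.e. y = -1. Restricting the cubic part to that line (v = 0) leaves -u**3 ≠ 0, so f is not divisible by v and the branch is v² ≈ u**3 to lowest order — this is a cusp.
Classification: cusp.


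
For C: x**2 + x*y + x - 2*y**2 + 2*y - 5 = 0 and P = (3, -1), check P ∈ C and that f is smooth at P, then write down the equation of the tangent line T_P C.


Tangent line at P: 6*x + 9*y - 9 = 0.

Step 1: f(3, -1) = 0, so P lies on C.
Step 2: partial derivatives
  f_x(x, y) = 2*x + y + 1, f_y(x, y) = x - 4*y + 2.
  f_x(P) = 6, f_y(P) = 9 (gradient nonzero, so P is smooth).
Step 3: tangent line at P: 6·(x − 3) + 9·(y − -1) = 0.
Expanding: 6*x + 9*y - 9 = 0.


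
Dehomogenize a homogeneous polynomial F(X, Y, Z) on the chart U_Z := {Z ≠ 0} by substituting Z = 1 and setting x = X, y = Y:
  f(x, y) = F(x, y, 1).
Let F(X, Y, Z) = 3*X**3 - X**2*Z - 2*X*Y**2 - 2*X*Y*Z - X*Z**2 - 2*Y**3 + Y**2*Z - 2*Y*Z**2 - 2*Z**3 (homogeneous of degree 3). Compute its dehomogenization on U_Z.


f(x, y) = 3*x**3 - x**2 - 2*x*y**2 - 2*x*y - x - 2*y**3 + y**2 - 2*y - 2

On U_Z we set Z = 1. Each monomial c·X^i·Y^j·Z^k in F becomes c·x^i·y^j·1^k = c·x^i·y^j.
Substituting Z = 1: F(X, Y, 1) = 3*x**3 - x**2 - 2*x*y**2 - 2*x*y - x - 2*y**3 + y**2 - 2*y - 2.
Note: deg(f) ≤ deg(F) = 3; strict inequality happens when F is divisible by Z (lost terms).


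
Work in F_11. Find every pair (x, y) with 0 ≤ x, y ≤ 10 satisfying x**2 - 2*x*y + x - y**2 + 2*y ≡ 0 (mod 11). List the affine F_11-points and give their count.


Affine F_11-points: {(0, 0), (0, 2), (3, 2), (3, 5), (6, 5), (6, 7), (7, 3), (7, 7), (8, 4), (9, 3), (10, 0), (10, 4)}; count = 12.

For each of the 121 pairs (x, y) ∈ F_11², evaluate f(x, y) mod 11. Record the zeros.
  x = 0: [0↦0, 1↦1, 2↦0, 3↦8, 4↦3, 5↦7, 6↦9, 7↦9, 8↦7, 9↦3, 10↦8]  zeros at y ∈ {0, 2}
  x = 1: [0↦2, 1↦1, 2↦9, 3↦4, 4↦8, 5↦10, 6↦10, 7↦8, 8↦4, 9↦9, 10↦1]  zeros at y ∈ ∅
  x = 2: [0↦6, 1↦3, 2↦9, 3↦2, 4↦4, 5↦4, 6↦2, 7↦9, 8↦3, 9↦6, 10↦7]  zeros at y ∈ ∅
  x = 3: [0↦1, 1↦7, 2↦0, 3↦2, 4↦2, 5↦0, 6↦7, 7↦1, 8↦4, 9↦5, 10↦4]  zeros at y ∈ {2, 5}
  x = 4: [0↦9, 1↦2, 2↦4, 3↦4, 4↦2, 5↦9, 6↦3, 7↦6, 8↦7, 9↦6, 10↦3]  zeros at y ∈ ∅
  x = 5: [0↦8, 1↦10, 2↦10, 3↦8, 4↦4, 5↦9, 6↦1, 7↦2, 8↦1, 9↦9, 10↦4]  zeros at y ∈ ∅
  x = 6: [0↦9, 1↦9, 2↦7, 3↦3, 4↦8, 5↦0, 6↦1, 7↦0, 8↦8, 9↦3, 10↦7]  zeros at y ∈ {5, 7}
  x = 7: [0↦1, 1↦10, 2↦6, 3↦0, 4↦3, 5↦4, 6↦3, 7↦0, 8↦6, 9↦10, 10↦1]  zeros at y ∈ {3, 7}
  x = 8: [0↦6, 1↦2, 2↦7, 3↦10, 4↦0, 5↦10, 6↦7, 7↦2, 8↦6, 9↦8, 10↦8]  zeros at y ∈ {4}
  x = 9: [0↦2, 1↦7, 2↦10, 3↦0, 4↦10, 5↦7, 6↦2, 7↦6, 8↦8, 9↦8, 10↦6]  zeros at y ∈ {3}
  x = 10: [0↦0, 1↦3, 2↦4, 3↦3, 4↦0, 5↦6, 6↦10, 7↦1, 8↦1, 9↦10, 10↦6]  zeros at y ∈ {0, 4}
Collecting zeros: affine points = {(0, 0), (0, 2), (3, 2), (3, 5), (6, 5), (6, 7), (7, 3), (7, 7), (8, 4), (9, 3), (10, 0), (10, 4)}.
Total count |C(F_11)_aff| = 12.


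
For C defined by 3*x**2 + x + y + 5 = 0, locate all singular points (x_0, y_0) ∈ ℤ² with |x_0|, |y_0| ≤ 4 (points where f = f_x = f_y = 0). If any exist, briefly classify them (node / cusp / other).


No singular points in the scanned grid; C is smooth there.

Compute partial derivatives:
  f_x = 6*x + 1.
  f_y = 1.
f_y = 1 is a nonzero constant, so f_y never vanishes: no point (x, y) can satisfy f = f_x = f_y = 0. In particular no (x, y) ∈ {−4, ..., 4}² is singular; the curve is smooth.


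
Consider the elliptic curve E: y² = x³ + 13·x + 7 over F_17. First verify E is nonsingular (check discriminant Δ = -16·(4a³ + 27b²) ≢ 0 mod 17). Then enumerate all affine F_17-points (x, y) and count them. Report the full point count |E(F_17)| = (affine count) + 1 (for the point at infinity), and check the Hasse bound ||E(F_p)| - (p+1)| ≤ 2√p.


Affine points = {(1, 2), (1, 15), (4, 2), (4, 15), (7, 4), (7, 13), (10, 7), (10, 10), (11, 6), (11, 11), (12, 2), (12, 15), (14, 3), (14, 14)}; affine count = 14; |E(F_17)| = 15.

Discriminant check: Δ ∝ 4a³ + 27b² = 4·13³ + 27·7² = 4·2197 + 27·49 ≡ 13 (mod 17). Nonzero ⇒ E is nonsingular.
For each x ∈ F_17, compute rhs = x³ + 13·x + 7 mod 17, then count y ∈ F_17 with y² ≡ rhs.
  x = 0: rhs = 7, matching y values: none (0 points).
  x = 1: rhs = 4, matching y values: 2, 15 (2 points).
  x = 2: rhs = 7, matching y values: none (0 points).
  x = 3: rhs = 5, matching y values: none (0 points).
  x = 4: rhs = 4, matching y values: 2, 15 (2 points).
  x = 5: rhs = 10, matching y values: none (0 points).
  x = 6: rhs = 12, matching y values: none (0 points).
  x = 7: rhs = 16, matching y values: 4, 13 (2 points).
  x = 8: rhs = 11, matching y values: none (0 points).
  x = 9: rhs = 3, matching y values: none (0 points).
  x = 10: rhs = 15, matching y values: 7, 10 (2 points).
  x = 11: rhs = 2, matching y values: 6, 11 (2 points).
  x = 12: rhs = 4, matching y values: 2, 15 (2 points).
  x = 13: rhs = 10, matching y values: none (0 points).
  x = 14: rhs = 9, matching y values: 3, 14 (2 points).
  x = 15: rhs = 7, matching y values: none (0 points).
  x = 16: rhs = 10, matching y values: none (0 points).
Total affine count: 14.
Full point count |E(F_17)| = 14 + 1 = 15.
Hasse bound: |15 − (17+1)| = |-3| = 3 ≤ 2√17 ≈ 8.2462 ✓.


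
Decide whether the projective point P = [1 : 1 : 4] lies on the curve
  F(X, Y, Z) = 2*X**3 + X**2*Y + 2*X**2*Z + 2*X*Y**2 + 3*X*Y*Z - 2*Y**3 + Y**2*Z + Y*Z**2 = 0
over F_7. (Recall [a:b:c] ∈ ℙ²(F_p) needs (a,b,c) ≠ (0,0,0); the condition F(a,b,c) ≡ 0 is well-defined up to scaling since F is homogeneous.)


F(1,1,4) ≡ 1 (mod 7); P is NOT on the curve.

Evaluate F(1, 1, 4) term-by-term (mod 7).
  2*X**3 ↦ 2·1·1·1 = 2
  X**2*Y ↦ 1·1·1·1 = 1
  2*X**2*Z ↦ 2·1·1·4 = 8
  2*X*Y**2 ↦ 2·1·1·1 = 2
  3*X*Y*Z ↦ 3·1·1·4 = 12
  -2*Y**3 ↦ -2·1·1·1 = -2
  Y**2*Z ↦ 1·1·1·4 = 4
  Y*Z**2 ↦ 1·1·1·16 = 16
Sum: F(1, 1, 4) = (2) + (1) + (8) + (2) + (12) + (-2) + (4) + (16) = 43.
Reducing mod 7: 43 ≡ 1 (mod 7).
Since F(a, b, c) ≡ 1 ≠ 0 (mod 7), P does NOT lie on the curve.


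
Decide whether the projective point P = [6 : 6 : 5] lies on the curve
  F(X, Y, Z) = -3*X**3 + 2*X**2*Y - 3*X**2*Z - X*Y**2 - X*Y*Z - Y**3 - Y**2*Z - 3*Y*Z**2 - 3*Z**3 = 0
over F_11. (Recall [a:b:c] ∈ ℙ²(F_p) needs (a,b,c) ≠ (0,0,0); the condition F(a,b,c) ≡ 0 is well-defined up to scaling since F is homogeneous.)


F(6,6,5) ≡ 3 (mod 11); P is NOT on the curve.

Evaluate F(6, 6, 5) term-by-term (mod 11).
  -3*X**3 ↦ -3·216·1·1 = -648
  2*X**2*Y ↦ 2·36·6·1 = 432
  -3*X**2*Z ↦ -3·36·1·5 = -540
  -X*Y**2 ↦ -1·6·36·1 = -216
  -X*Y*Z ↦ -1·6·6·5 = -180
  -Y**3 ↦ -1·1·216·1 = -216
  -Y**2*Z ↦ -1·1·36·5 = -180
  -3*Y*Z**2 ↦ -3·1·6·25 = -450
  -3*Z**3 ↦ -3·1·1·125 = -375
Sum: F(6, 6, 5) = (-648) + (432) + (-540) + (-216) + (-180) + (-216) + (-180) + (-450) + (-375) = -2373.
Reducing mod 11: -2373 ≡ 3 (mod 11).
Since F(a, b, c) ≡ 3 ≠ 0 (mod 11), P does NOT lie on the curve.


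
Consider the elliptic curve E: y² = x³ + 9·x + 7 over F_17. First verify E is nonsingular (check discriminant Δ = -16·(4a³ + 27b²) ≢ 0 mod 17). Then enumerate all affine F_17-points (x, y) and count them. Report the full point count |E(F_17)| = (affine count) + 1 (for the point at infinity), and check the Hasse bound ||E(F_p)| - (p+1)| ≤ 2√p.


Affine points = {(1, 0), (2, 4), (2, 13), (8, 8), (8, 9), (9, 1), (9, 16), (10, 3), (10, 14), (11, 3), (11, 14), (13, 3), (13, 14), (14, 2), (14, 15), (15, 7), (15, 10)}; affine count = 17; |E(F_17)| = 18.

Discriminant check: Δ ∝ 4a³ + 27b² = 4·9³ + 27·7² = 4·729 + 27·49 ≡ 6 (mod 17). Nonzero ⇒ E is nonsingular.
For each x ∈ F_17, compute rhs = x³ + 9·x + 7 mod 17, then count y ∈ F_17 with y² ≡ rhs.
  x = 0: rhs = 7, matching y values: none (0 points).
  x = 1: rhs = 0, matching y values: 0 (1 points).
  x = 2: rhs = 16, matching y values: 4, 13 (2 points).
  x = 3: rhs = 10, matching y values: none (0 points).
  x = 4: rhs = 5, matching y values: none (0 points).
  x = 5: rhs = 7, matching y values: none (0 points).
  x = 6: rhs = 5, matching y values: none (0 points).
  x = 7: rhs = 5, matching y values: none (0 points).
  x = 8: rhs = 13, matching y values: 8, 9 (2 points).
  x = 9: rhs = 1, matching y values: 1, 16 (2 points).
  x = 10: rhs = 9, matching y values: 3, 14 (2 points).
  x = 11: rhs = 9, matching y values: 3, 14 (2 points).
  x = 12: rhs = 7, matching y values: none (0 points).
  x = 13: rhs = 9, matching y values: 3, 14 (2 points).
  x = 14: rhs = 4, matching y values: 2, 15 (2 points).
  x = 15: rhs = 15, matching y values: 7, 10 (2 points).
  x = 16: rhs = 14, matching y values: none (0 points).
Total affine count: 17.
Full point count |E(F_17)| = 17 + 1 = 18.
Hasse bound: |18 − (17+1)| = |0| = 0 ≤ 2√17 ≈ 8.2462 ✓.


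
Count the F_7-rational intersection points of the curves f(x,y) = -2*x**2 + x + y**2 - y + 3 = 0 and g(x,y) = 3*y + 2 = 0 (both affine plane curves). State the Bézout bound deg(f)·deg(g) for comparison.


Common zeros: {(1, 4), (3, 4)}; count = 2; Bézout bound = 2.

deg(f) = 2, deg(g) = 1, so Bézout bound = 2.
Scan x ∈ F_7. For each x, list the y ∈ F_7 with f(x, y) ≡ 0 and those with g(x, y) ≡ 0 (mod 7); the common zeros in that column are the intersection.
  x = 0: f ≡ 0 at y ∈ ∅; g ≡ 0 at y ∈ {4}; common: ∅.
  x = 1: f ≡ 0 at y ∈ {4}; g ≡ 0 at y ∈ {4}; common: {4}.
  x = 2: f ≡ 0 at y ∈ ∅; g ≡ 0 at y ∈ {4}; common: ∅.
  x = 3: f ≡ 0 at y ∈ {4}; g ≡ 0 at y ∈ {4}; common: {4}.
  x = 4: f ≡ 0 at y ∈ ∅; g ≡ 0 at y ∈ {4}; common: ∅.
  x = 5: f ≡ 0 at y ∈ {0, 1}; g ≡ 0 at y ∈ {4}; common: ∅.
  x = 6: f ≡ 0 at y ∈ {0, 1}; g ≡ 0 at y ∈ {4}; common: ∅.
Collecting: common zeros = {(1, 4), (3, 4)}, so the count is 2.
Comparison with the Bézout bound: 2 ≤ 2 = deg(f)·deg(g), as expected for curves with no common component (the bound is attained).


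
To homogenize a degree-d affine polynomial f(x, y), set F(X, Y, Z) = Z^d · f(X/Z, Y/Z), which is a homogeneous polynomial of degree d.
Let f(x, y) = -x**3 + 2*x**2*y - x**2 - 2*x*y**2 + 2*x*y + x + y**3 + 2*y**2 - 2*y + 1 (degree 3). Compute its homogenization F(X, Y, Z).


F(X, Y, Z) = -X**3 + 2*X**2*Y - X**2*Z - 2*X*Y**2 + 2*X*Y*Z + X*Z**2 + Y**3 + 2*Y**2*Z - 2*Y*Z**2 + Z**3

deg(f) = 3.
Substitute x = X/Z, y = Y/Z into f, then multiply by Z^3.
  monomial -1·x^3·y^0 ↦ -1·X^3·Y^0·Z^0.
  monomial 2·x^2·y^1 ↦ 2·X^2·Y^1·Z^0.
  monomial -1·x^2·y^0 ↦ -1·X^2·Y^0·Z^1.
  monomial -2·x^1·y^2 ↦ -2·X^1·Y^2·Z^0.
  monomial 2·x^1·y^1 ↦ 2·X^1·Y^1·Z^1.
  monomial 1·x^1·y^0 ↦ 1·X^1·Y^0·Z^2.
  monomial 1·x^0·y^3 ↦ 1·X^0·Y^3·Z^0.
  monomial 2·x^0·y^2 ↦ 2·X^0·Y^2·Z^1.
  monomial -2·x^0·y^1 ↦ -2·X^0·Y^1·Z^2.
  monomial 1·x^0·y^0 ↦ 1·X^0·Y^0·Z^3.
Collecting: F(X, Y, Z) = -X**3 + 2*X**2*Y - X**2*Z - 2*X*Y**2 + 2*X*Y*Z + X*Z**2 + Y**3 + 2*Y**2*Z - 2*Y*Z**2 + Z**3.


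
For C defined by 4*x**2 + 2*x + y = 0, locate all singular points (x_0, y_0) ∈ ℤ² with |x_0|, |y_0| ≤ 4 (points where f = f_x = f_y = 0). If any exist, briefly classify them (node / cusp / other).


No singular points in the scanned grid; C is smooth there.

Compute partial derivatives:
  f_x = 8*x + 2.
  f_y = 1.
f_y = 1 is a nonzero constant, so f_y never vanishes: no point (x, y) can satisfy f = f_x = f_y = 0. In particular no (x, y) ∈ {−4, ..., 4}² is singular; the curve is smooth.


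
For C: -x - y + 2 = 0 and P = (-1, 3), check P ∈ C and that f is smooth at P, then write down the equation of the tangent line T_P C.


Tangent line at P: -x - y + 2 = 0.

Step 1: f(-1, 3) = 0, so P lies on C.
Step 2: partial derivatives
  f_x(x, y) = -1, f_y(x, y) = -1.
  f_x(P) = -1, f_y(P) = -1 (gradient nonzero, so P is smooth).
Step 3: tangent line at P: -1·(x − -1) + -1·(y − 3) = 0.
Expanding: -x - y + 2 = 0.


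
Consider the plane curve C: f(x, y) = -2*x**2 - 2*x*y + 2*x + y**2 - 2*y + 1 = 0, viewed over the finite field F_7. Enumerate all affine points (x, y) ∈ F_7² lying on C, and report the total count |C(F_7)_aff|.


Affine F_7-points: {(0, 1)}; count = 1.

For each of the 49 pairs (x, y) ∈ F_7², evaluate f(x, y) mod 7. Record the zeros.
  x = 0: [0↦1, 1↦0, 2↦1, 3↦4, 4↦2, 5↦2, 6↦4]  zeros at y ∈ {1}
  x = 1: [0↦1, 1↦5, 2↦4, 3↦5, 4↦1, 5↦6, 6↦6]  zeros at y ∈ ∅
  x = 2: [0↦4, 1↦6, 2↦3, 3↦2, 4↦3, 5↦6, 6↦4]  zeros at y ∈ ∅
  x = 3: [0↦3, 1↦3, 2↦5, 3↦2, 4↦1, 5↦2, 6↦5]  zeros at y ∈ ∅
  x = 4: [0↦5, 1↦3, 2↦3, 3↦5, 4↦2, 5↦1, 6↦2]  zeros at y ∈ ∅
  x = 5: [0↦3, 1↦6, 2↦4, 3↦4, 4↦6, 5↦3, 6↦2]  zeros at y ∈ ∅
  x = 6: [0↦4, 1↦5, 2↦1, 3↦6, 4↦6, 5↦1, 6↦5]  zeros at y ∈ ∅
Collecting zeros: affine points = {(0, 1)}.
Total count |C(F_7)_aff| = 1.
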